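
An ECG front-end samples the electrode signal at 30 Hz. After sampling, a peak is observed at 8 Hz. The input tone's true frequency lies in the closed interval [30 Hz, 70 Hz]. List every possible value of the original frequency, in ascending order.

Frequencies that alias to 8 Hz are k·fs ± 8 Hz for integer k ≥ 0.
k=0: 8 Hz.
k=1: 22 Hz, 38 Hz.
k=2: 52 Hz, 68 Hz.
k=3: 82 Hz, 98 Hz.
Within [30 Hz, 70 Hz]: 38 Hz, 52 Hz, 68 Hz.

38 Hz, 52 Hz, 68 Hz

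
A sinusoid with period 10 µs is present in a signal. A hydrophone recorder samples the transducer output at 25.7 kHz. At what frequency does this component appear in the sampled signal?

2.8 kHz

T = 10 µs → f = 1/T = 100 kHz.
100 kHz mod fs = 22.9 kHz.
22.9 kHz > fs/2 = 12.85 kHz, folds to fs − 22.9 kHz = 2.8 kHz.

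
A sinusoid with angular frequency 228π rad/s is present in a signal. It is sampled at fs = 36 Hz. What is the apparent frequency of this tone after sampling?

ω = 228π rad/s → f = ω/(2π) = 114 Hz.
114 Hz mod fs = 6 Hz.
6 Hz ≤ fs/2 = 18 Hz, appears at 6 Hz.

6 Hz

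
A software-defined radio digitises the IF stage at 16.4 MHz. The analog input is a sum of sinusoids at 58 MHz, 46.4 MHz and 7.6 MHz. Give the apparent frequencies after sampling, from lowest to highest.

fs/2 = 8.2 MHz.
58 MHz mod fs = 8.8 MHz.
8.8 MHz > fs/2 = 8.2 MHz, folds to fs − 8.8 MHz = 7.6 MHz.
46.4 MHz mod fs = 13.6 MHz.
13.6 MHz > fs/2 = 8.2 MHz, folds to fs − 13.6 MHz = 2.8 MHz.
7.6 MHz ≤ fs/2 = 8.2 MHz, passes unchanged.
Distinct values: {2.8 MHz, 7.6 MHz}.

2.8 MHz, 7.6 MHz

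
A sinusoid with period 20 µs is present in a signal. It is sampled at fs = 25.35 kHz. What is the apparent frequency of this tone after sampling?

0.7 kHz

T = 20 µs → f = 1/T = 50 kHz.
50 kHz mod fs = 24.65 kHz.
24.65 kHz > fs/2 = 12.675 kHz, folds to fs − 24.65 kHz = 0.7 kHz.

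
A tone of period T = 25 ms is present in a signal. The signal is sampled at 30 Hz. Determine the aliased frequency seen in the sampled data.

10 Hz

T = 25 ms → f = 1/T = 40 Hz.
40 Hz mod fs = 10 Hz.
10 Hz ≤ fs/2 = 15 Hz, appears at 10 Hz.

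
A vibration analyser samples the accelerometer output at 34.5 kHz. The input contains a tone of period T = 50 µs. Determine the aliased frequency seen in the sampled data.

T = 50 µs → f = 1/T = 20 kHz.
20 kHz > fs/2 = 17.25 kHz, folds to fs − 20 kHz = 14.5 kHz.

14.5 kHz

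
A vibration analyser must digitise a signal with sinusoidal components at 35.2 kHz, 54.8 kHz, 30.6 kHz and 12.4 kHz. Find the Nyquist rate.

109.6 kHz

Highest-frequency component: 54.8 kHz.
Nyquist rate = 2 × 54.8 kHz = 109.6 kHz.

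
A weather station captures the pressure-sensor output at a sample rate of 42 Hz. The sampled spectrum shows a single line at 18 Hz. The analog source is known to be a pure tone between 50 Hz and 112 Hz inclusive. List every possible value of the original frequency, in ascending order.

60 Hz, 66 Hz, 102 Hz, 108 Hz

Frequencies that alias to 18 Hz are k·fs ± 18 Hz for integer k ≥ 0.
k=0: 18 Hz.
k=1: 24 Hz, 60 Hz.
k=2: 66 Hz, 102 Hz.
k=3: 108 Hz, 144 Hz.
k=4: 150 Hz, 186 Hz.
Within [50 Hz, 112 Hz]: 60 Hz, 66 Hz, 102 Hz, 108 Hz.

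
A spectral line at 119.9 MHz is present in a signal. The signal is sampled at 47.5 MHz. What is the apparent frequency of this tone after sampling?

22.6 MHz

119.9 MHz mod fs = 24.9 MHz.
24.9 MHz > fs/2 = 23.75 MHz, folds to fs − 24.9 MHz = 22.6 MHz.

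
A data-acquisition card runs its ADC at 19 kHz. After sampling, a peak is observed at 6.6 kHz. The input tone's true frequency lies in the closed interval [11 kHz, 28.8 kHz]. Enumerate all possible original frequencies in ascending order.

12.4 kHz, 25.6 kHz

Frequencies that alias to 6.6 kHz are k·fs ± 6.6 kHz for integer k ≥ 0.
k=0: 6.6 kHz.
k=1: 12.4 kHz, 25.6 kHz.
k=2: 31.4 kHz, 44.6 kHz.
Within [11 kHz, 28.8 kHz]: 12.4 kHz, 25.6 kHz.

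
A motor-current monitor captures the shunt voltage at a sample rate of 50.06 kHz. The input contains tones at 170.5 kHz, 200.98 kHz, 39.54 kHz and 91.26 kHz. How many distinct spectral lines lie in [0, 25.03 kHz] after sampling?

4

fs/2 = 25.03 kHz.
170.5 kHz mod fs = 20.32 kHz.
20.32 kHz ≤ fs/2 = 25.03 kHz, appears at 20.32 kHz.
200.98 kHz mod fs = 0.74 kHz.
0.74 kHz ≤ fs/2 = 25.03 kHz, appears at 0.74 kHz.
39.54 kHz > fs/2 = 25.03 kHz, folds to fs − 39.54 kHz = 10.52 kHz.
91.26 kHz mod fs = 41.2 kHz.
41.2 kHz > fs/2 = 25.03 kHz, folds to fs − 41.2 kHz = 8.86 kHz.
Distinct values: {0.74 kHz, 8.86 kHz, 10.52 kHz, 20.32 kHz} → 4.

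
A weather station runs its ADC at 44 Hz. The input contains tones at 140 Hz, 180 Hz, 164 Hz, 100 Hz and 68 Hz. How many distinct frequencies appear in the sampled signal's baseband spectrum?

fs/2 = 22 Hz.
140 Hz mod fs = 8 Hz.
8 Hz ≤ fs/2 = 22 Hz, appears at 8 Hz.
180 Hz mod fs = 4 Hz.
4 Hz ≤ fs/2 = 22 Hz, appears at 4 Hz.
164 Hz mod fs = 32 Hz.
32 Hz > fs/2 = 22 Hz, folds to fs − 32 Hz = 12 Hz.
100 Hz mod fs = 12 Hz.
12 Hz ≤ fs/2 = 22 Hz, appears at 12 Hz.
68 Hz mod fs = 24 Hz.
24 Hz > fs/2 = 22 Hz, folds to fs − 24 Hz = 20 Hz.
Distinct values: {4 Hz, 8 Hz, 12 Hz, 20 Hz} → 4.

4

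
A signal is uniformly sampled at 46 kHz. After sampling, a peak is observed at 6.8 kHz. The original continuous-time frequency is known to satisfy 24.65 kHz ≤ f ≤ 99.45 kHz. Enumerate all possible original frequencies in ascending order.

39.2 kHz, 52.8 kHz, 85.2 kHz, 98.8 kHz

Frequencies that alias to 6.8 kHz are k·fs ± 6.8 kHz for integer k ≥ 0.
k=0: 6.8 kHz.
k=1: 39.2 kHz, 52.8 kHz.
k=2: 85.2 kHz, 98.8 kHz.
k=3: 131.2 kHz, 144.8 kHz.
Within [24.65 kHz, 99.45 kHz]: 39.2 kHz, 52.8 kHz, 85.2 kHz, 98.8 kHz.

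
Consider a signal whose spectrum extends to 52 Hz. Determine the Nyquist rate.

104 Hz

Nyquist rate = 2 × 52 Hz = 104 Hz.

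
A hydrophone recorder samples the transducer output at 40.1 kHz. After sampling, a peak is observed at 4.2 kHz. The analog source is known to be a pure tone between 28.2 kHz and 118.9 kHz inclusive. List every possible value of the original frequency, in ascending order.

Frequencies that alias to 4.2 kHz are k·fs ± 4.2 kHz for integer k ≥ 0.
k=0: 4.2 kHz.
k=1: 35.9 kHz, 44.3 kHz.
k=2: 76 kHz, 84.4 kHz.
k=3: 116.1 kHz, 124.5 kHz.
k=4: 156.2 kHz, 164.6 kHz.
Within [28.2 kHz, 118.9 kHz]: 35.9 kHz, 44.3 kHz, 76 kHz, 84.4 kHz, 116.1 kHz.

35.9 kHz, 44.3 kHz, 76 kHz, 84.4 kHz, 116.1 kHz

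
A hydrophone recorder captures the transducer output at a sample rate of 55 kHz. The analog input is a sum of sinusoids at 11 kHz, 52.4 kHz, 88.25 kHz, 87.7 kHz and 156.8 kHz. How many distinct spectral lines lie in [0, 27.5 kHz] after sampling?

5

fs/2 = 27.5 kHz.
11 kHz ≤ fs/2 = 27.5 kHz, passes unchanged.
52.4 kHz > fs/2 = 27.5 kHz, folds to fs − 52.4 kHz = 2.6 kHz.
88.25 kHz mod fs = 33.25 kHz.
33.25 kHz > fs/2 = 27.5 kHz, folds to fs − 33.25 kHz = 21.75 kHz.
87.7 kHz mod fs = 32.7 kHz.
32.7 kHz > fs/2 = 27.5 kHz, folds to fs − 32.7 kHz = 22.3 kHz.
156.8 kHz mod fs = 46.8 kHz.
46.8 kHz > fs/2 = 27.5 kHz, folds to fs − 46.8 kHz = 8.2 kHz.
Distinct values: {2.6 kHz, 8.2 kHz, 11 kHz, 21.75 kHz, 22.3 kHz} → 5.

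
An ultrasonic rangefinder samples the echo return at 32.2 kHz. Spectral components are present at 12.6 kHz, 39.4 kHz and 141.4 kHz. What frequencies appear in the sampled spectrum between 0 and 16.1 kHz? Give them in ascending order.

7.2 kHz, 12.6 kHz

fs/2 = 16.1 kHz.
12.6 kHz ≤ fs/2 = 16.1 kHz, passes unchanged.
39.4 kHz mod fs = 7.2 kHz.
7.2 kHz ≤ fs/2 = 16.1 kHz, appears at 7.2 kHz.
141.4 kHz mod fs = 12.6 kHz.
12.6 kHz ≤ fs/2 = 16.1 kHz, appears at 12.6 kHz.
Distinct values: {7.2 kHz, 12.6 kHz}.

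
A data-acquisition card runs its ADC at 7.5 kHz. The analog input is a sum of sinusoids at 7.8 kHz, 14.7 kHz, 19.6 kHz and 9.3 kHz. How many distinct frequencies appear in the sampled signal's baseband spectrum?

3

fs/2 = 3.75 kHz.
7.8 kHz mod fs = 0.3 kHz.
0.3 kHz ≤ fs/2 = 3.75 kHz, appears at 0.3 kHz.
14.7 kHz mod fs = 7.2 kHz.
7.2 kHz > fs/2 = 3.75 kHz, folds to fs − 7.2 kHz = 0.3 kHz.
19.6 kHz mod fs = 4.6 kHz.
4.6 kHz > fs/2 = 3.75 kHz, folds to fs − 4.6 kHz = 2.9 kHz.
9.3 kHz mod fs = 1.8 kHz.
1.8 kHz ≤ fs/2 = 3.75 kHz, appears at 1.8 kHz.
Distinct values: {0.3 kHz, 1.8 kHz, 2.9 kHz} → 3.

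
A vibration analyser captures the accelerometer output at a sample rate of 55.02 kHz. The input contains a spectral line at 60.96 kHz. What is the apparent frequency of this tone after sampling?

60.96 kHz mod fs = 5.94 kHz.
5.94 kHz ≤ fs/2 = 27.51 kHz, appears at 5.94 kHz.

5.94 kHz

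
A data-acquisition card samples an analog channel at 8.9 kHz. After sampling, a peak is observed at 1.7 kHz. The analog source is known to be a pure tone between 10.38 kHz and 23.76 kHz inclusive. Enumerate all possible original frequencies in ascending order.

10.6 kHz, 16.1 kHz, 19.5 kHz

Frequencies that alias to 1.7 kHz are k·fs ± 1.7 kHz for integer k ≥ 0.
k=0: 1.7 kHz.
k=1: 7.2 kHz, 10.6 kHz.
k=2: 16.1 kHz, 19.5 kHz.
k=3: 25 kHz, 28.4 kHz.
Within [10.38 kHz, 23.76 kHz]: 10.6 kHz, 16.1 kHz, 19.5 kHz.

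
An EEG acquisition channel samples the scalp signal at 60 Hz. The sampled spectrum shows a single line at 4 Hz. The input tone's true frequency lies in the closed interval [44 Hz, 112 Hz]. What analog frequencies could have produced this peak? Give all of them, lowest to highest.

Frequencies that alias to 4 Hz are k·fs ± 4 Hz for integer k ≥ 0.
k=0: 4 Hz.
k=1: 56 Hz, 64 Hz.
k=2: 116 Hz, 124 Hz.
Within [44 Hz, 112 Hz]: 56 Hz, 64 Hz.

56 Hz, 64 Hz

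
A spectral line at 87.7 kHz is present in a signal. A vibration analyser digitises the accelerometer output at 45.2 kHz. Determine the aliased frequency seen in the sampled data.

2.7 kHz

87.7 kHz mod fs = 42.5 kHz.
42.5 kHz > fs/2 = 22.6 kHz, folds to fs − 42.5 kHz = 2.7 kHz.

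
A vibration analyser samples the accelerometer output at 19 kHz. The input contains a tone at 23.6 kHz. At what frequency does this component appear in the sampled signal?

23.6 kHz mod fs = 4.6 kHz.
4.6 kHz ≤ fs/2 = 9.5 kHz, appears at 4.6 kHz.

4.6 kHz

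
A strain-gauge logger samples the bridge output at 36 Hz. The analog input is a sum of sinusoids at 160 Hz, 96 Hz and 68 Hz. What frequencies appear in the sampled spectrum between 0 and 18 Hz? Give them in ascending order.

fs/2 = 18 Hz.
160 Hz mod fs = 16 Hz.
16 Hz ≤ fs/2 = 18 Hz, appears at 16 Hz.
96 Hz mod fs = 24 Hz.
24 Hz > fs/2 = 18 Hz, folds to fs − 24 Hz = 12 Hz.
68 Hz mod fs = 32 Hz.
32 Hz > fs/2 = 18 Hz, folds to fs − 32 Hz = 4 Hz.
Distinct values: {4 Hz, 12 Hz, 16 Hz}.

4 Hz, 12 Hz, 16 Hz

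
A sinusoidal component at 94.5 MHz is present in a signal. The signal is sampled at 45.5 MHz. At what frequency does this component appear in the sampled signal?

3.5 MHz

94.5 MHz mod fs = 3.5 MHz.
3.5 MHz ≤ fs/2 = 22.75 MHz, appears at 3.5 MHz.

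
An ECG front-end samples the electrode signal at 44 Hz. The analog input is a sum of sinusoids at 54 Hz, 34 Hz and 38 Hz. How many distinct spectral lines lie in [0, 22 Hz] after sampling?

fs/2 = 22 Hz.
54 Hz mod fs = 10 Hz.
10 Hz ≤ fs/2 = 22 Hz, appears at 10 Hz.
34 Hz > fs/2 = 22 Hz, folds to fs − 34 Hz = 10 Hz.
38 Hz > fs/2 = 22 Hz, folds to fs − 38 Hz = 6 Hz.
Distinct values: {6 Hz, 10 Hz} → 2.

2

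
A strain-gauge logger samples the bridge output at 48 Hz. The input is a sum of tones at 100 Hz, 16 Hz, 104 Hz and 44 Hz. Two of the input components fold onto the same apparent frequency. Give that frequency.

fs/2 = 24 Hz.
100 Hz mod fs = 4 Hz.
4 Hz ≤ fs/2 = 24 Hz, appears at 4 Hz.
16 Hz ≤ fs/2 = 24 Hz, passes unchanged.
104 Hz mod fs = 8 Hz.
8 Hz ≤ fs/2 = 24 Hz, appears at 8 Hz.
44 Hz > fs/2 = 24 Hz, folds to fs − 44 Hz = 4 Hz.
44 Hz and 100 Hz both map to 4 Hz.

4 Hz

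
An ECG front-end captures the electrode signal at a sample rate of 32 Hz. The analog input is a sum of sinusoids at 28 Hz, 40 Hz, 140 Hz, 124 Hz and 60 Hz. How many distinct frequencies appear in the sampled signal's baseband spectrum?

3

fs/2 = 16 Hz.
28 Hz > fs/2 = 16 Hz, folds to fs − 28 Hz = 4 Hz.
40 Hz mod fs = 8 Hz.
8 Hz ≤ fs/2 = 16 Hz, appears at 8 Hz.
140 Hz mod fs = 12 Hz.
12 Hz ≤ fs/2 = 16 Hz, appears at 12 Hz.
124 Hz mod fs = 28 Hz.
28 Hz > fs/2 = 16 Hz, folds to fs − 28 Hz = 4 Hz.
60 Hz mod fs = 28 Hz.
28 Hz > fs/2 = 16 Hz, folds to fs − 28 Hz = 4 Hz.
Distinct values: {4 Hz, 8 Hz, 12 Hz} → 3.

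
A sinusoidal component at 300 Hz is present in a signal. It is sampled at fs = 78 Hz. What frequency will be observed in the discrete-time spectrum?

300 Hz mod fs = 66 Hz.
66 Hz > fs/2 = 39 Hz, folds to fs − 66 Hz = 12 Hz.

12 Hz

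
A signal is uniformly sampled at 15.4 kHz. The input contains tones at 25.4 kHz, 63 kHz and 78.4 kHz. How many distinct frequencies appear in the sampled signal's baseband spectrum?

2

fs/2 = 7.7 kHz.
25.4 kHz mod fs = 10 kHz.
10 kHz > fs/2 = 7.7 kHz, folds to fs − 10 kHz = 5.4 kHz.
63 kHz mod fs = 1.4 kHz.
1.4 kHz ≤ fs/2 = 7.7 kHz, appears at 1.4 kHz.
78.4 kHz mod fs = 1.4 kHz.
1.4 kHz ≤ fs/2 = 7.7 kHz, appears at 1.4 kHz.
Distinct values: {1.4 kHz, 5.4 kHz} → 2.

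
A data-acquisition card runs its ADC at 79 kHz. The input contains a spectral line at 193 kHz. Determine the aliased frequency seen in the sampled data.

35 kHz

193 kHz mod fs = 35 kHz.
35 kHz ≤ fs/2 = 39.5 kHz, appears at 35 kHz.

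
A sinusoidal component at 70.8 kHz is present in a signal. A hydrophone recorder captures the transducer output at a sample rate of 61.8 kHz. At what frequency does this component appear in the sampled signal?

9 kHz

70.8 kHz mod fs = 9 kHz.
9 kHz ≤ fs/2 = 30.9 kHz, appears at 9 kHz.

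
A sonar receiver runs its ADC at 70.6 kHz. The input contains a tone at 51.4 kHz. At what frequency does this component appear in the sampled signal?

19.2 kHz

51.4 kHz > fs/2 = 35.3 kHz, folds to fs − 51.4 kHz = 19.2 kHz.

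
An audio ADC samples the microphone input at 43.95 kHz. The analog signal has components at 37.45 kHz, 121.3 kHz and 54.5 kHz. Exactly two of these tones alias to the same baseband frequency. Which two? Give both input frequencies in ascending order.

54.5 kHz, 121.3 kHz

fs/2 = 21.975 kHz.
37.45 kHz > fs/2 = 21.975 kHz, folds to fs − 37.45 kHz = 6.5 kHz.
121.3 kHz mod fs = 33.4 kHz.
33.4 kHz > fs/2 = 21.975 kHz, folds to fs − 33.4 kHz = 10.55 kHz.
54.5 kHz mod fs = 10.55 kHz.
10.55 kHz ≤ fs/2 = 21.975 kHz, appears at 10.55 kHz.
54.5 kHz and 121.3 kHz both map to 10.55 kHz.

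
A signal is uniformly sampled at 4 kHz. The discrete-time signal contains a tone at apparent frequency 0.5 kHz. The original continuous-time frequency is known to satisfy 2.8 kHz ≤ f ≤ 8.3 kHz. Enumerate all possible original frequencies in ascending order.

3.5 kHz, 4.5 kHz, 7.5 kHz

Frequencies that alias to 0.5 kHz are k·fs ± 0.5 kHz for integer k ≥ 0.
k=0: 0.5 kHz.
k=1: 3.5 kHz, 4.5 kHz.
k=2: 7.5 kHz, 8.5 kHz.
k=3: 11.5 kHz, 12.5 kHz.
Within [2.8 kHz, 8.3 kHz]: 3.5 kHz, 4.5 kHz, 7.5 kHz.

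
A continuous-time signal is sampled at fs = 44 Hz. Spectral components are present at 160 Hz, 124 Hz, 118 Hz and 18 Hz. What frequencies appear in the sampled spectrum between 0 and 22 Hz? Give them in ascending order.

fs/2 = 22 Hz.
160 Hz mod fs = 28 Hz.
28 Hz > fs/2 = 22 Hz, folds to fs − 28 Hz = 16 Hz.
124 Hz mod fs = 36 Hz.
36 Hz > fs/2 = 22 Hz, folds to fs − 36 Hz = 8 Hz.
118 Hz mod fs = 30 Hz.
30 Hz > fs/2 = 22 Hz, folds to fs − 30 Hz = 14 Hz.
18 Hz ≤ fs/2 = 22 Hz, passes unchanged.
Distinct values: {8 Hz, 14 Hz, 16 Hz, 18 Hz}.

8 Hz, 14 Hz, 16 Hz, 18 Hz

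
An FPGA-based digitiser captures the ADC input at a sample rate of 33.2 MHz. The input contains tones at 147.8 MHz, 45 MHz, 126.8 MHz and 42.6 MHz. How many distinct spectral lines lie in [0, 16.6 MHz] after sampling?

fs/2 = 16.6 MHz.
147.8 MHz mod fs = 15 MHz.
15 MHz ≤ fs/2 = 16.6 MHz, appears at 15 MHz.
45 MHz mod fs = 11.8 MHz.
11.8 MHz ≤ fs/2 = 16.6 MHz, appears at 11.8 MHz.
126.8 MHz mod fs = 27.2 MHz.
27.2 MHz > fs/2 = 16.6 MHz, folds to fs − 27.2 MHz = 6 MHz.
42.6 MHz mod fs = 9.4 MHz.
9.4 MHz ≤ fs/2 = 16.6 MHz, appears at 9.4 MHz.
Distinct values: {6 MHz, 9.4 MHz, 11.8 MHz, 15 MHz} → 4.

4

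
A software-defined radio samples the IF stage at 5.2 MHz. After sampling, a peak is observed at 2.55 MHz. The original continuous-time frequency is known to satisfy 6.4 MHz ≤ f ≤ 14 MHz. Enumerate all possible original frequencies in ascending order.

7.75 MHz, 7.85 MHz, 12.95 MHz, 13.05 MHz

Frequencies that alias to 2.55 MHz are k·fs ± 2.55 MHz for integer k ≥ 0.
k=0: 2.55 MHz.
k=1: 2.65 MHz, 7.75 MHz.
k=2: 7.85 MHz, 12.95 MHz.
k=3: 13.05 MHz, 18.15 MHz.
k=4: 18.25 MHz, 23.35 MHz.
Within [6.4 MHz, 14 MHz]: 7.75 MHz, 7.85 MHz, 12.95 MHz, 13.05 MHz.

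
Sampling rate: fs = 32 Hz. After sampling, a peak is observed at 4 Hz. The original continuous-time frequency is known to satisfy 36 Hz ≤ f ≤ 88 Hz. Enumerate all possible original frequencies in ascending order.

36 Hz, 60 Hz, 68 Hz

Frequencies that alias to 4 Hz are k·fs ± 4 Hz for integer k ≥ 0.
k=0: 4 Hz.
k=1: 28 Hz, 36 Hz.
k=2: 60 Hz, 68 Hz.
k=3: 92 Hz, 100 Hz.
Within [36 Hz, 88 Hz]: 36 Hz, 60 Hz, 68 Hz.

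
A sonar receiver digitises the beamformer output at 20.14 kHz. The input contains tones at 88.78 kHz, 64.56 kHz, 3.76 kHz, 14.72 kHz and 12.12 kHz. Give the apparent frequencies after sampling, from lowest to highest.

fs/2 = 10.07 kHz.
88.78 kHz mod fs = 8.22 kHz.
8.22 kHz ≤ fs/2 = 10.07 kHz, appears at 8.22 kHz.
64.56 kHz mod fs = 4.14 kHz.
4.14 kHz ≤ fs/2 = 10.07 kHz, appears at 4.14 kHz.
3.76 kHz ≤ fs/2 = 10.07 kHz, passes unchanged.
14.72 kHz > fs/2 = 10.07 kHz, folds to fs − 14.72 kHz = 5.42 kHz.
12.12 kHz > fs/2 = 10.07 kHz, folds to fs − 12.12 kHz = 8.02 kHz.
Distinct values: {3.76 kHz, 4.14 kHz, 5.42 kHz, 8.02 kHz, 8.22 kHz}.

3.76 kHz, 4.14 kHz, 5.42 kHz, 8.02 kHz, 8.22 kHz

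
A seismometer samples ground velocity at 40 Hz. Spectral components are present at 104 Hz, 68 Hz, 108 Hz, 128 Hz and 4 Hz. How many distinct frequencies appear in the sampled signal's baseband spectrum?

4

fs/2 = 20 Hz.
104 Hz mod fs = 24 Hz.
24 Hz > fs/2 = 20 Hz, folds to fs − 24 Hz = 16 Hz.
68 Hz mod fs = 28 Hz.
28 Hz > fs/2 = 20 Hz, folds to fs − 28 Hz = 12 Hz.
108 Hz mod fs = 28 Hz.
28 Hz > fs/2 = 20 Hz, folds to fs − 28 Hz = 12 Hz.
128 Hz mod fs = 8 Hz.
8 Hz ≤ fs/2 = 20 Hz, appears at 8 Hz.
4 Hz ≤ fs/2 = 20 Hz, passes unchanged.
Distinct values: {4 Hz, 8 Hz, 12 Hz, 16 Hz} → 4.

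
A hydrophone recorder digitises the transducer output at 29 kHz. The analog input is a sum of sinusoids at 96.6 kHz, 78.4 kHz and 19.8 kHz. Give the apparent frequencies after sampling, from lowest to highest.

8.6 kHz, 9.2 kHz, 9.6 kHz

fs/2 = 14.5 kHz.
96.6 kHz mod fs = 9.6 kHz.
9.6 kHz ≤ fs/2 = 14.5 kHz, appears at 9.6 kHz.
78.4 kHz mod fs = 20.4 kHz.
20.4 kHz > fs/2 = 14.5 kHz, folds to fs − 20.4 kHz = 8.6 kHz.
19.8 kHz > fs/2 = 14.5 kHz, folds to fs − 19.8 kHz = 9.2 kHz.
Distinct values: {8.6 kHz, 9.2 kHz, 9.6 kHz}.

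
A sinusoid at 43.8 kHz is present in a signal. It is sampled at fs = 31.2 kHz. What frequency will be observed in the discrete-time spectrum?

43.8 kHz mod fs = 12.6 kHz.
12.6 kHz ≤ fs/2 = 15.6 kHz, appears at 12.6 kHz.

12.6 kHz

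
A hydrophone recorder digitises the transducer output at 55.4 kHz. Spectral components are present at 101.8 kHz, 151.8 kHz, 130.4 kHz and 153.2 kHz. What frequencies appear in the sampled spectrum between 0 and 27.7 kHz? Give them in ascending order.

fs/2 = 27.7 kHz.
101.8 kHz mod fs = 46.4 kHz.
46.4 kHz > fs/2 = 27.7 kHz, folds to fs − 46.4 kHz = 9 kHz.
151.8 kHz mod fs = 41 kHz.
41 kHz > fs/2 = 27.7 kHz, folds to fs − 41 kHz = 14.4 kHz.
130.4 kHz mod fs = 19.6 kHz.
19.6 kHz ≤ fs/2 = 27.7 kHz, appears at 19.6 kHz.
153.2 kHz mod fs = 42.4 kHz.
42.4 kHz > fs/2 = 27.7 kHz, folds to fs − 42.4 kHz = 13 kHz.
Distinct values: {9 kHz, 13 kHz, 14.4 kHz, 19.6 kHz}.

9 kHz, 13 kHz, 14.4 kHz, 19.6 kHz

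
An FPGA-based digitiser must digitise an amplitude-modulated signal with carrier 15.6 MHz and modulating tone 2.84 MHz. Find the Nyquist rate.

36.88 MHz

AM sidebands sit at fc ± fm = 12.76 MHz and 18.44 MHz.
Highest-frequency component: 18.44 MHz.
Nyquist rate = 2 × 18.44 MHz = 36.88 MHz.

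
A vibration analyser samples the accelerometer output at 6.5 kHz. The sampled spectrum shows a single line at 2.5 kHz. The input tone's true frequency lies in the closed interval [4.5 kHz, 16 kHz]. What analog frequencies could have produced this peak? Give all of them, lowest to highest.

Frequencies that alias to 2.5 kHz are k·fs ± 2.5 kHz for integer k ≥ 0.
k=0: 2.5 kHz.
k=1: 4 kHz, 9 kHz.
k=2: 10.5 kHz, 15.5 kHz.
k=3: 17 kHz, 22 kHz.
Within [4.5 kHz, 16 kHz]: 9 kHz, 10.5 kHz, 15.5 kHz.

9 kHz, 10.5 kHz, 15.5 kHz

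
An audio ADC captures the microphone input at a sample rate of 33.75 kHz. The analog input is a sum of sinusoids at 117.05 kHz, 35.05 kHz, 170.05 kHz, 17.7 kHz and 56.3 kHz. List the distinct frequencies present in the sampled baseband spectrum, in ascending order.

fs/2 = 16.875 kHz.
117.05 kHz mod fs = 15.8 kHz.
15.8 kHz ≤ fs/2 = 16.875 kHz, appears at 15.8 kHz.
35.05 kHz mod fs = 1.3 kHz.
1.3 kHz ≤ fs/2 = 16.875 kHz, appears at 1.3 kHz.
170.05 kHz mod fs = 1.3 kHz.
1.3 kHz ≤ fs/2 = 16.875 kHz, appears at 1.3 kHz.
17.7 kHz > fs/2 = 16.875 kHz, folds to fs − 17.7 kHz = 16.05 kHz.
56.3 kHz mod fs = 22.55 kHz.
22.55 kHz > fs/2 = 16.875 kHz, folds to fs − 22.55 kHz = 11.2 kHz.
Distinct values: {1.3 kHz, 11.2 kHz, 15.8 kHz, 16.05 kHz}.

1.3 kHz, 11.2 kHz, 15.8 kHz, 16.05 kHz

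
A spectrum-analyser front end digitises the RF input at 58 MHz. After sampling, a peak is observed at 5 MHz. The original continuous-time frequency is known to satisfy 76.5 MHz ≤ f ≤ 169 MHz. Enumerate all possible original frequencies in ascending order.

Frequencies that alias to 5 MHz are k·fs ± 5 MHz for integer k ≥ 0.
k=0: 5 MHz.
k=1: 53 MHz, 63 MHz.
k=2: 111 MHz, 121 MHz.
k=3: 169 MHz, 179 MHz.
k=4: 227 MHz, 237 MHz.
Within [76.5 MHz, 169 MHz]: 111 MHz, 121 MHz, 169 MHz.

111 MHz, 121 MHz, 169 MHz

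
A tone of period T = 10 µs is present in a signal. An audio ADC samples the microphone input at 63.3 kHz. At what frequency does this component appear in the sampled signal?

26.6 kHz

T = 10 µs → f = 1/T = 100 kHz.
100 kHz mod fs = 36.7 kHz.
36.7 kHz > fs/2 = 31.65 kHz, folds to fs − 36.7 kHz = 26.6 kHz.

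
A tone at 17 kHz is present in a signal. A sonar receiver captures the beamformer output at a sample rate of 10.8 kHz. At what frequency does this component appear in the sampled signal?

17 kHz mod fs = 6.2 kHz.
6.2 kHz > fs/2 = 5.4 kHz, folds to fs − 6.2 kHz = 4.6 kHz.

4.6 kHz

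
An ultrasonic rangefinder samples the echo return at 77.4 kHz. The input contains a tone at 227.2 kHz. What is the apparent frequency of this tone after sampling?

5 kHz

227.2 kHz mod fs = 72.4 kHz.
72.4 kHz > fs/2 = 38.7 kHz, folds to fs − 72.4 kHz = 5 kHz.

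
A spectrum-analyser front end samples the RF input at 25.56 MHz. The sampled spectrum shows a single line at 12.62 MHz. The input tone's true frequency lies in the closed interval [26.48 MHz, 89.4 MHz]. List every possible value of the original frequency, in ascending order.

Frequencies that alias to 12.62 MHz are k·fs ± 12.62 MHz for integer k ≥ 0.
k=0: 12.62 MHz.
k=1: 12.94 MHz, 38.18 MHz.
k=2: 38.5 MHz, 63.74 MHz.
k=3: 64.06 MHz, 89.3 MHz.
k=4: 89.62 MHz, 114.86 MHz.
Within [26.48 MHz, 89.4 MHz]: 38.18 MHz, 38.5 MHz, 63.74 MHz, 64.06 MHz, 89.3 MHz.

38.18 MHz, 38.5 MHz, 63.74 MHz, 64.06 MHz, 89.3 MHz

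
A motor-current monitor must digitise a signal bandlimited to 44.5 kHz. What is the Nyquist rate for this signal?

89 kHz

Nyquist rate = 2 × 44.5 kHz = 89 kHz.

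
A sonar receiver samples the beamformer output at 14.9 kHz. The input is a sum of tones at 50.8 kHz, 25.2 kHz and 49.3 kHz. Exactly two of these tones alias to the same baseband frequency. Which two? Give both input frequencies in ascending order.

25.2 kHz, 49.3 kHz

fs/2 = 7.45 kHz.
50.8 kHz mod fs = 6.1 kHz.
6.1 kHz ≤ fs/2 = 7.45 kHz, appears at 6.1 kHz.
25.2 kHz mod fs = 10.3 kHz.
10.3 kHz > fs/2 = 7.45 kHz, folds to fs − 10.3 kHz = 4.6 kHz.
49.3 kHz mod fs = 4.6 kHz.
4.6 kHz ≤ fs/2 = 7.45 kHz, appears at 4.6 kHz.
25.2 kHz and 49.3 kHz both map to 4.6 kHz.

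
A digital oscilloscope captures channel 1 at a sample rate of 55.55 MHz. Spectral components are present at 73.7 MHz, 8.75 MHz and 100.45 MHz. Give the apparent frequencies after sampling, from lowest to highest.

8.75 MHz, 10.65 MHz, 18.15 MHz

fs/2 = 27.775 MHz.
73.7 MHz mod fs = 18.15 MHz.
18.15 MHz ≤ fs/2 = 27.775 MHz, appears at 18.15 MHz.
8.75 MHz ≤ fs/2 = 27.775 MHz, passes unchanged.
100.45 MHz mod fs = 44.9 MHz.
44.9 MHz > fs/2 = 27.775 MHz, folds to fs − 44.9 MHz = 10.65 MHz.
Distinct values: {8.75 MHz, 10.65 MHz, 18.15 MHz}.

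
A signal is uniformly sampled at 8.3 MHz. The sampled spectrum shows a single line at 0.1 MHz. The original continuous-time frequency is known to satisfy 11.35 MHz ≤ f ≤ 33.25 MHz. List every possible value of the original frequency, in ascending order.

Frequencies that alias to 0.1 MHz are k·fs ± 0.1 MHz for integer k ≥ 0.
k=0: 0.1 MHz.
k=1: 8.2 MHz, 8.4 MHz.
k=2: 16.5 MHz, 16.7 MHz.
k=3: 24.8 MHz, 25 MHz.
k=4: 33.1 MHz, 33.3 MHz.
k=5: 41.4 MHz, 41.6 MHz.
Within [11.35 MHz, 33.25 MHz]: 16.5 MHz, 16.7 MHz, 24.8 MHz, 25 MHz, 33.1 MHz.

16.5 MHz, 16.7 MHz, 24.8 MHz, 25 MHz, 33.1 MHz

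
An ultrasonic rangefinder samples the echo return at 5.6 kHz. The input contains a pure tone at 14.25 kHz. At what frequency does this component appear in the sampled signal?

14.25 kHz mod fs = 3.05 kHz.
3.05 kHz > fs/2 = 2.8 kHz, folds to fs − 3.05 kHz = 2.55 kHz.

2.55 kHz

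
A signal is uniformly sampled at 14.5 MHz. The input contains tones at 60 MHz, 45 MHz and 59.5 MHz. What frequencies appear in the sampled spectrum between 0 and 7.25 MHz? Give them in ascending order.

1.5 MHz, 2 MHz

fs/2 = 7.25 MHz.
60 MHz mod fs = 2 MHz.
2 MHz ≤ fs/2 = 7.25 MHz, appears at 2 MHz.
45 MHz mod fs = 1.5 MHz.
1.5 MHz ≤ fs/2 = 7.25 MHz, appears at 1.5 MHz.
59.5 MHz mod fs = 1.5 MHz.
1.5 MHz ≤ fs/2 = 7.25 MHz, appears at 1.5 MHz.
Distinct values: {1.5 MHz, 2 MHz}.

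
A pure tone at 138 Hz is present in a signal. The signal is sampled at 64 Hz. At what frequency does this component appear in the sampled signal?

10 Hz

138 Hz mod fs = 10 Hz.
10 Hz ≤ fs/2 = 32 Hz, appears at 10 Hz.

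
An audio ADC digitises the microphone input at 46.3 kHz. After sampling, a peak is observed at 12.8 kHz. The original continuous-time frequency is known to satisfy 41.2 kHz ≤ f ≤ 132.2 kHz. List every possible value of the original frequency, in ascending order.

59.1 kHz, 79.8 kHz, 105.4 kHz, 126.1 kHz

Frequencies that alias to 12.8 kHz are k·fs ± 12.8 kHz for integer k ≥ 0.
k=0: 12.8 kHz.
k=1: 33.5 kHz, 59.1 kHz.
k=2: 79.8 kHz, 105.4 kHz.
k=3: 126.1 kHz, 151.7 kHz.
k=4: 172.4 kHz, 198 kHz.
Within [41.2 kHz, 132.2 kHz]: 59.1 kHz, 79.8 kHz, 105.4 kHz, 126.1 kHz.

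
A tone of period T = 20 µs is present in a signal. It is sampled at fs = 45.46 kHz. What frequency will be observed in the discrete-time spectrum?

T = 20 µs → f = 1/T = 50 kHz.
50 kHz mod fs = 4.54 kHz.
4.54 kHz ≤ fs/2 = 22.73 kHz, appears at 4.54 kHz.

4.54 kHz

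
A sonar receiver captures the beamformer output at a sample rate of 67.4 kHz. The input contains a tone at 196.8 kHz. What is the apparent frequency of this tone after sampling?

196.8 kHz mod fs = 62 kHz.
62 kHz > fs/2 = 33.7 kHz, folds to fs − 62 kHz = 5.4 kHz.

5.4 kHz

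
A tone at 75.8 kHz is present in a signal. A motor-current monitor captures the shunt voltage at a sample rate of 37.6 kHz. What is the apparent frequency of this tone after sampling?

0.6 kHz

75.8 kHz mod fs = 0.6 kHz.
0.6 kHz ≤ fs/2 = 18.8 kHz, appears at 0.6 kHz.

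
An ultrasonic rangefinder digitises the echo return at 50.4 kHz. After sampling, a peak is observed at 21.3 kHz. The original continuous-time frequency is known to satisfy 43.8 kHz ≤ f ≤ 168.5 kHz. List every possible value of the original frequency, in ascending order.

71.7 kHz, 79.5 kHz, 122.1 kHz, 129.9 kHz

Frequencies that alias to 21.3 kHz are k·fs ± 21.3 kHz for integer k ≥ 0.
k=0: 21.3 kHz.
k=1: 29.1 kHz, 71.7 kHz.
k=2: 79.5 kHz, 122.1 kHz.
k=3: 129.9 kHz, 172.5 kHz.
k=4: 180.3 kHz, 222.9 kHz.
Within [43.8 kHz, 168.5 kHz]: 71.7 kHz, 79.5 kHz, 122.1 kHz, 129.9 kHz.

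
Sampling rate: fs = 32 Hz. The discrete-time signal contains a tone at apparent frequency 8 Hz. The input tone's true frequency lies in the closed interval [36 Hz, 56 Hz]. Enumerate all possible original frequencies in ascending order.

40 Hz, 56 Hz

Frequencies that alias to 8 Hz are k·fs ± 8 Hz for integer k ≥ 0.
k=0: 8 Hz.
k=1: 24 Hz, 40 Hz.
k=2: 56 Hz, 72 Hz.
k=3: 88 Hz, 104 Hz.
Within [36 Hz, 56 Hz]: 40 Hz, 56 Hz.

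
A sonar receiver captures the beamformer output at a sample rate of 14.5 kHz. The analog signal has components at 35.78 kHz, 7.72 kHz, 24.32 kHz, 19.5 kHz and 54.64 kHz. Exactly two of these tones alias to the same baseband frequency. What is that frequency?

fs/2 = 7.25 kHz.
35.78 kHz mod fs = 6.78 kHz.
6.78 kHz ≤ fs/2 = 7.25 kHz, appears at 6.78 kHz.
7.72 kHz > fs/2 = 7.25 kHz, folds to fs − 7.72 kHz = 6.78 kHz.
24.32 kHz mod fs = 9.82 kHz.
9.82 kHz > fs/2 = 7.25 kHz, folds to fs − 9.82 kHz = 4.68 kHz.
19.5 kHz mod fs = 5 kHz.
5 kHz ≤ fs/2 = 7.25 kHz, appears at 5 kHz.
54.64 kHz mod fs = 11.14 kHz.
11.14 kHz > fs/2 = 7.25 kHz, folds to fs − 11.14 kHz = 3.36 kHz.
7.72 kHz and 35.78 kHz both map to 6.78 kHz.

6.78 kHz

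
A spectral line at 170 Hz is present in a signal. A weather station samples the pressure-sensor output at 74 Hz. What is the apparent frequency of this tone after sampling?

22 Hz

170 Hz mod fs = 22 Hz.
22 Hz ≤ fs/2 = 37 Hz, appears at 22 Hz.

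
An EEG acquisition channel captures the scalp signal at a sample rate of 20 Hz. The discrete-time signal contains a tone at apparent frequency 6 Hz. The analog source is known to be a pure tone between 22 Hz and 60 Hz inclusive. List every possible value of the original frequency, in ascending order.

Frequencies that alias to 6 Hz are k·fs ± 6 Hz for integer k ≥ 0.
k=0: 6 Hz.
k=1: 14 Hz, 26 Hz.
k=2: 34 Hz, 46 Hz.
k=3: 54 Hz, 66 Hz.
k=4: 74 Hz, 86 Hz.
Within [22 Hz, 60 Hz]: 26 Hz, 34 Hz, 46 Hz, 54 Hz.

26 Hz, 34 Hz, 46 Hz, 54 Hz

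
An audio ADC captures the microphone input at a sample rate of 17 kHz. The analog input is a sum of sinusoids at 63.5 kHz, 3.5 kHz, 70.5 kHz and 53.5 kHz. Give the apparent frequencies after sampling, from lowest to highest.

fs/2 = 8.5 kHz.
63.5 kHz mod fs = 12.5 kHz.
12.5 kHz > fs/2 = 8.5 kHz, folds to fs − 12.5 kHz = 4.5 kHz.
3.5 kHz ≤ fs/2 = 8.5 kHz, passes unchanged.
70.5 kHz mod fs = 2.5 kHz.
2.5 kHz ≤ fs/2 = 8.5 kHz, appears at 2.5 kHz.
53.5 kHz mod fs = 2.5 kHz.
2.5 kHz ≤ fs/2 = 8.5 kHz, appears at 2.5 kHz.
Distinct values: {2.5 kHz, 3.5 kHz, 4.5 kHz}.

2.5 kHz, 3.5 kHz, 4.5 kHz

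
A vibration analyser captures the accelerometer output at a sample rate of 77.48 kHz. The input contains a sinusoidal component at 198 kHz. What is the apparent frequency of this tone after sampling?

34.44 kHz

198 kHz mod fs = 43.04 kHz.
43.04 kHz > fs/2 = 38.74 kHz, folds to fs − 43.04 kHz = 34.44 kHz.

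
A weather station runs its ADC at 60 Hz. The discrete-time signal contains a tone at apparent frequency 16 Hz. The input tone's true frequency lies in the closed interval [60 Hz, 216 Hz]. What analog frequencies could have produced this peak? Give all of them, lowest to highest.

76 Hz, 104 Hz, 136 Hz, 164 Hz, 196 Hz

Frequencies that alias to 16 Hz are k·fs ± 16 Hz for integer k ≥ 0.
k=0: 16 Hz.
k=1: 44 Hz, 76 Hz.
k=2: 104 Hz, 136 Hz.
k=3: 164 Hz, 196 Hz.
k=4: 224 Hz, 256 Hz.
Within [60 Hz, 216 Hz]: 76 Hz, 104 Hz, 136 Hz, 164 Hz, 196 Hz.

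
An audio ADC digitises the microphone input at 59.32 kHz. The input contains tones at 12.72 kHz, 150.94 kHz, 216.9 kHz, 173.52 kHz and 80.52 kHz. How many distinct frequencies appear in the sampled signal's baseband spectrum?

fs/2 = 29.66 kHz.
12.72 kHz ≤ fs/2 = 29.66 kHz, passes unchanged.
150.94 kHz mod fs = 32.3 kHz.
32.3 kHz > fs/2 = 29.66 kHz, folds to fs − 32.3 kHz = 27.02 kHz.
216.9 kHz mod fs = 38.94 kHz.
38.94 kHz > fs/2 = 29.66 kHz, folds to fs − 38.94 kHz = 20.38 kHz.
173.52 kHz mod fs = 54.88 kHz.
54.88 kHz > fs/2 = 29.66 kHz, folds to fs − 54.88 kHz = 4.44 kHz.
80.52 kHz mod fs = 21.2 kHz.
21.2 kHz ≤ fs/2 = 29.66 kHz, appears at 21.2 kHz.
Distinct values: {4.44 kHz, 12.72 kHz, 20.38 kHz, 21.2 kHz, 27.02 kHz} → 5.

5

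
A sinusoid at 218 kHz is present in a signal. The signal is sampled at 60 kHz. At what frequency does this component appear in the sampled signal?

218 kHz mod fs = 38 kHz.
38 kHz > fs/2 = 30 kHz, folds to fs − 38 kHz = 22 kHz.

22 kHz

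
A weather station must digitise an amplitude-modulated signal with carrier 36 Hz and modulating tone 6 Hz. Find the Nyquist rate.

AM sidebands sit at fc ± fm = 30 Hz and 42 Hz.
Highest-frequency component: 42 Hz.
Nyquist rate = 2 × 42 Hz = 84 Hz.

84 Hz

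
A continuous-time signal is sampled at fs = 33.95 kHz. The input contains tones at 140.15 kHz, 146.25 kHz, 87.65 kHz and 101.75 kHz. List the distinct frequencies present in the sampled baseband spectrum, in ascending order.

fs/2 = 16.975 kHz.
140.15 kHz mod fs = 4.35 kHz.
4.35 kHz ≤ fs/2 = 16.975 kHz, appears at 4.35 kHz.
146.25 kHz mod fs = 10.45 kHz.
10.45 kHz ≤ fs/2 = 16.975 kHz, appears at 10.45 kHz.
87.65 kHz mod fs = 19.75 kHz.
19.75 kHz > fs/2 = 16.975 kHz, folds to fs − 19.75 kHz = 14.2 kHz.
101.75 kHz mod fs = 33.85 kHz.
33.85 kHz > fs/2 = 16.975 kHz, folds to fs − 33.85 kHz = 0.1 kHz.
Distinct values: {0.1 kHz, 4.35 kHz, 10.45 kHz, 14.2 kHz}.

0.1 kHz, 4.35 kHz, 10.45 kHz, 14.2 kHz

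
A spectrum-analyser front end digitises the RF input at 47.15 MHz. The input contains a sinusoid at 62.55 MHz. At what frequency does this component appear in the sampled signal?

15.4 MHz

62.55 MHz mod fs = 15.4 MHz.
15.4 MHz ≤ fs/2 = 23.575 MHz, appears at 15.4 MHz.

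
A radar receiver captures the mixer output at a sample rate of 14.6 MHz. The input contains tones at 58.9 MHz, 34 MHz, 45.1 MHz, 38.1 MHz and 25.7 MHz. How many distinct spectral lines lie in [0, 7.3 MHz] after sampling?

fs/2 = 7.3 MHz.
58.9 MHz mod fs = 0.5 MHz.
0.5 MHz ≤ fs/2 = 7.3 MHz, appears at 0.5 MHz.
34 MHz mod fs = 4.8 MHz.
4.8 MHz ≤ fs/2 = 7.3 MHz, appears at 4.8 MHz.
45.1 MHz mod fs = 1.3 MHz.
1.3 MHz ≤ fs/2 = 7.3 MHz, appears at 1.3 MHz.
38.1 MHz mod fs = 8.9 MHz.
8.9 MHz > fs/2 = 7.3 MHz, folds to fs − 8.9 MHz = 5.7 MHz.
25.7 MHz mod fs = 11.1 MHz.
11.1 MHz > fs/2 = 7.3 MHz, folds to fs − 11.1 MHz = 3.5 MHz.
Distinct values: {0.5 MHz, 1.3 MHz, 3.5 MHz, 4.8 MHz, 5.7 MHz} → 5.

5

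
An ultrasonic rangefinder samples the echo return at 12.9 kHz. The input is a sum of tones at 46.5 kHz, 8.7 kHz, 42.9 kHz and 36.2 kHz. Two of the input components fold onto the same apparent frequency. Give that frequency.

fs/2 = 6.45 kHz.
46.5 kHz mod fs = 7.8 kHz.
7.8 kHz > fs/2 = 6.45 kHz, folds to fs − 7.8 kHz = 5.1 kHz.
8.7 kHz > fs/2 = 6.45 kHz, folds to fs − 8.7 kHz = 4.2 kHz.
42.9 kHz mod fs = 4.2 kHz.
4.2 kHz ≤ fs/2 = 6.45 kHz, appears at 4.2 kHz.
36.2 kHz mod fs = 10.4 kHz.
10.4 kHz > fs/2 = 6.45 kHz, folds to fs − 10.4 kHz = 2.5 kHz.
8.7 kHz and 42.9 kHz both map to 4.2 kHz.

4.2 kHz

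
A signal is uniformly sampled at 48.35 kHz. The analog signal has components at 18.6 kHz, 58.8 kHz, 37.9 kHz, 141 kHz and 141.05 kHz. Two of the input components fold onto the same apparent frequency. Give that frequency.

fs/2 = 24.175 kHz.
18.6 kHz ≤ fs/2 = 24.175 kHz, passes unchanged.
58.8 kHz mod fs = 10.45 kHz.
10.45 kHz ≤ fs/2 = 24.175 kHz, appears at 10.45 kHz.
37.9 kHz > fs/2 = 24.175 kHz, folds to fs − 37.9 kHz = 10.45 kHz.
141 kHz mod fs = 44.3 kHz.
44.3 kHz > fs/2 = 24.175 kHz, folds to fs − 44.3 kHz = 4.05 kHz.
141.05 kHz mod fs = 44.35 kHz.
44.35 kHz > fs/2 = 24.175 kHz, folds to fs − 44.35 kHz = 4 kHz.
37.9 kHz and 58.8 kHz both map to 10.45 kHz.

10.45 kHz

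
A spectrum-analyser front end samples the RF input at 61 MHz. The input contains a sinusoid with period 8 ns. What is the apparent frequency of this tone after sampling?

3 MHz

T = 8 ns → f = 1/T = 125 MHz.
125 MHz mod fs = 3 MHz.
3 MHz ≤ fs/2 = 30.5 MHz, appears at 3 MHz.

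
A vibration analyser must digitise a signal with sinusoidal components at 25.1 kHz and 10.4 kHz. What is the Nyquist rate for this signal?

Highest-frequency component: 25.1 kHz.
Nyquist rate = 2 × 25.1 kHz = 50.2 kHz.

50.2 kHz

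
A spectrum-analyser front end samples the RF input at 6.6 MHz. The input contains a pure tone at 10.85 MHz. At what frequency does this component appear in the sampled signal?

2.35 MHz

10.85 MHz mod fs = 4.25 MHz.
4.25 MHz > fs/2 = 3.3 MHz, folds to fs − 4.25 MHz = 2.35 MHz.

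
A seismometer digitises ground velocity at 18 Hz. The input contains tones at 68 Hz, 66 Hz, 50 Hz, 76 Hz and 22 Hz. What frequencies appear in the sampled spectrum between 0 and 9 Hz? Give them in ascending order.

4 Hz, 6 Hz

fs/2 = 9 Hz.
68 Hz mod fs = 14 Hz.
14 Hz > fs/2 = 9 Hz, folds to fs − 14 Hz = 4 Hz.
66 Hz mod fs = 12 Hz.
12 Hz > fs/2 = 9 Hz, folds to fs − 12 Hz = 6 Hz.
50 Hz mod fs = 14 Hz.
14 Hz > fs/2 = 9 Hz, folds to fs − 14 Hz = 4 Hz.
76 Hz mod fs = 4 Hz.
4 Hz ≤ fs/2 = 9 Hz, appears at 4 Hz.
22 Hz mod fs = 4 Hz.
4 Hz ≤ fs/2 = 9 Hz, appears at 4 Hz.
Distinct values: {4 Hz, 6 Hz}.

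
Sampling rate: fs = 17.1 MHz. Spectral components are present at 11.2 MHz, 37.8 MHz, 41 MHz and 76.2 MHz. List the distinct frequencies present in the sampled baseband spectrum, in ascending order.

fs/2 = 8.55 MHz.
11.2 MHz > fs/2 = 8.55 MHz, folds to fs − 11.2 MHz = 5.9 MHz.
37.8 MHz mod fs = 3.6 MHz.
3.6 MHz ≤ fs/2 = 8.55 MHz, appears at 3.6 MHz.
41 MHz mod fs = 6.8 MHz.
6.8 MHz ≤ fs/2 = 8.55 MHz, appears at 6.8 MHz.
76.2 MHz mod fs = 7.8 MHz.
7.8 MHz ≤ fs/2 = 8.55 MHz, appears at 7.8 MHz.
Distinct values: {3.6 MHz, 5.9 MHz, 6.8 MHz, 7.8 MHz}.

3.6 MHz, 5.9 MHz, 6.8 MHz, 7.8 MHz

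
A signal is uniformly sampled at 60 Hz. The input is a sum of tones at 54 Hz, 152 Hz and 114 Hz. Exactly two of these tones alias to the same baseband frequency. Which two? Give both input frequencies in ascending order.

fs/2 = 30 Hz.
54 Hz > fs/2 = 30 Hz, folds to fs − 54 Hz = 6 Hz.
152 Hz mod fs = 32 Hz.
32 Hz > fs/2 = 30 Hz, folds to fs − 32 Hz = 28 Hz.
114 Hz mod fs = 54 Hz.
54 Hz > fs/2 = 30 Hz, folds to fs − 54 Hz = 6 Hz.
54 Hz and 114 Hz both map to 6 Hz.

54 Hz, 114 Hz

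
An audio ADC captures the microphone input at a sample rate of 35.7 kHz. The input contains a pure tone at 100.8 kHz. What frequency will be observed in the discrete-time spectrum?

100.8 kHz mod fs = 29.4 kHz.
29.4 kHz > fs/2 = 17.85 kHz, folds to fs − 29.4 kHz = 6.3 kHz.

6.3 kHz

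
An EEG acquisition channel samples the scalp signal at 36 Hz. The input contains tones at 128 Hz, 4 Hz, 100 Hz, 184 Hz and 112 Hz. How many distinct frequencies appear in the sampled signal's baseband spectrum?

3

fs/2 = 18 Hz.
128 Hz mod fs = 20 Hz.
20 Hz > fs/2 = 18 Hz, folds to fs − 20 Hz = 16 Hz.
4 Hz ≤ fs/2 = 18 Hz, passes unchanged.
100 Hz mod fs = 28 Hz.
28 Hz > fs/2 = 18 Hz, folds to fs − 28 Hz = 8 Hz.
184 Hz mod fs = 4 Hz.
4 Hz ≤ fs/2 = 18 Hz, appears at 4 Hz.
112 Hz mod fs = 4 Hz.
4 Hz ≤ fs/2 = 18 Hz, appears at 4 Hz.
Distinct values: {4 Hz, 8 Hz, 16 Hz} → 3.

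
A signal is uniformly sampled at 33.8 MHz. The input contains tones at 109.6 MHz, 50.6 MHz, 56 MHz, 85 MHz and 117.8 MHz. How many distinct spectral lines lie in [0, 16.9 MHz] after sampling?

fs/2 = 16.9 MHz.
109.6 MHz mod fs = 8.2 MHz.
8.2 MHz ≤ fs/2 = 16.9 MHz, appears at 8.2 MHz.
50.6 MHz mod fs = 16.8 MHz.
16.8 MHz ≤ fs/2 = 16.9 MHz, appears at 16.8 MHz.
56 MHz mod fs = 22.2 MHz.
22.2 MHz > fs/2 = 16.9 MHz, folds to fs − 22.2 MHz = 11.6 MHz.
85 MHz mod fs = 17.4 MHz.
17.4 MHz > fs/2 = 16.9 MHz, folds to fs − 17.4 MHz = 16.4 MHz.
117.8 MHz mod fs = 16.4 MHz.
16.4 MHz ≤ fs/2 = 16.9 MHz, appears at 16.4 MHz.
Distinct values: {8.2 MHz, 11.6 MHz, 16.4 MHz, 16.8 MHz} → 4.

4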